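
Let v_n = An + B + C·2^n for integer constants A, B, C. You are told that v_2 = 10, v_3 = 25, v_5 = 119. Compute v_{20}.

4194280

Plug in n = 2, 3, 5: 2A + B + 4C = 10; 3A + B + 8C = 25; 5A + B + 32C = 119.
Subtracting the first from the second: A + 4C = 15.
Subtracting the second from the third: 2A + 24C = 94.
Solving: C = 4, A = -1, then B = -4.
Therefore v_{20} = -20 + (-4) + 4·1048576 = 4194280.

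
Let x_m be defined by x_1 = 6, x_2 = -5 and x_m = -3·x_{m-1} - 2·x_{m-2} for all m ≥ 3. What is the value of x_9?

-249

Compute successive terms:
x_3 = 3  x_4 = 1  x_5 = -9  x_6 = 25  x_7 = -57  x_8 = 121  x_9 = -249.
(Characteristic roots are -1 and -2.)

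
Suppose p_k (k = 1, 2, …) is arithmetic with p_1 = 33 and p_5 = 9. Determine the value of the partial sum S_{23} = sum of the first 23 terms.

-759

Common difference d = (9 - 33) / (5 - 1) = -6.
p_k = 33 + (k - 1)·(-6).
p_{23} = -99; S = 23·(33 + (-99))/2 = -759.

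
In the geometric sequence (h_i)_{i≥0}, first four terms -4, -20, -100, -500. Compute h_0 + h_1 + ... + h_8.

-1953124

Common ratio r = 5.
h_i = (-4)·5^(i-0).
S = (-4)·(5^9 - 1)/(5 - 1) = (-4)·(1953125 - 1)/(4) = -1953124.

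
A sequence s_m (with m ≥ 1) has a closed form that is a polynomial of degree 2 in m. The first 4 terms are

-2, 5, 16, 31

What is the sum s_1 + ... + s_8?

1st diffs: 7, 11, 15.
2nd diffs: 4, 4 (constant).
Newton forward-difference form: s_m = -2 + 7·C(m-1,1) + 4·C(m-1,2).
Continuing: 50, 73, 100, 131.
Summing m = 1..8 (8 terms) gives 404.

404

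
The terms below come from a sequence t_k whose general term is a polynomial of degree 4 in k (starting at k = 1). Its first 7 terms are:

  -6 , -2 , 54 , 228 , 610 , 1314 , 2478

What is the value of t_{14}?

40138

1st diffs: 4, 56, 174, 382, 704, 1164.
2nd diffs: 52, 118, 208, 322, 460.
3rd diffs: 66, 90, 114, 138.
4th diffs: 24, 24, 24 (constant).
Newton forward-difference form: t_k = -6 + 4·C(k-1,1) + 52·C(k-1,2) + 66·C(k-1,3) + 24·C(k-1,4).
At k = 14: k-1 = 13, so t_{14} = -6 + 52 + 4056 + 18876 + 17160 = 40138.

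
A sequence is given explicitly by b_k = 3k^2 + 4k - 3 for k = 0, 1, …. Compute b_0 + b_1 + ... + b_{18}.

Over k = 0..18: Σk = 171, Σk² = 2109.
Total = (3)·2109 + (4)·171 + (-3)·19 = 6954.

6954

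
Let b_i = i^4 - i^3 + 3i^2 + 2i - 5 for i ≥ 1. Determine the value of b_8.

b_8 = 1·8^4 - 1·8^3 + 3·8^2 + 2·8 - 5 = 3787.

3787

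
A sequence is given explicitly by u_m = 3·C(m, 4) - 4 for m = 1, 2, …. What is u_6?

C(6, 4) = 15, so u_6 = 41.

41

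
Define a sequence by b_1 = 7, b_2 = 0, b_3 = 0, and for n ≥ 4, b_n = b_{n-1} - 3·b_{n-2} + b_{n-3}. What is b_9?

91

Step forward from the initial values:
b_4 = 7, b_5 = 7, b_6 = -14, b_7 = -28, b_8 = 21, b_9 = 91.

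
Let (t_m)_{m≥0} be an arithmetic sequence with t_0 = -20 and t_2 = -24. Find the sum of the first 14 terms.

Common difference d = (-24 - (-20)) / (2 - 0) = -2.
t_m = -20 + (m - 0)·(-2).
t_{13} = -46; S = 14·(-20 + (-46))/2 = -462.

-462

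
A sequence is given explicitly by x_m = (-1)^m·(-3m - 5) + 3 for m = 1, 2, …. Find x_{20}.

-62

(-1)^20 = 1; -3m - 5 at m=20 is -65; so x_{20} = -62.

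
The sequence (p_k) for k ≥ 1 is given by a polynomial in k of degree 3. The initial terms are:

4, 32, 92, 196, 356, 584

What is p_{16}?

9244

1st diffs: 28, 60, 104, 160, 228.
2nd diffs: 32, 44, 56, 68.
3rd diffs: 12, 12, 12 (constant).
Newton forward-difference form: p_k = 4 + 28·C(k-1,1) + 32·C(k-1,2) + 12·C(k-1,3).
At k = 16: k-1 = 15, so p_{16} = 4 + 420 + 3360 + 5460 = 9244.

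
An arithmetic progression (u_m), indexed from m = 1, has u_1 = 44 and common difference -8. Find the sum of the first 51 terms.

-7956

u_m = 44 + (m - 1)·(-8).
u_{51} = -356; S = 51·(44 + (-356))/2 = -7956.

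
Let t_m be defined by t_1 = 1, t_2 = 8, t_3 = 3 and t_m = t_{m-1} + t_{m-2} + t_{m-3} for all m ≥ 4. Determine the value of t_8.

Iterate the recurrence:
t_4 = 12;  t_5 = 23;  t_6 = 38;  t_7 = 73;  t_8 = 134.

134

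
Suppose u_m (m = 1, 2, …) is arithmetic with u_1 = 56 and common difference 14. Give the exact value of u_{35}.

532

u_m = 56 + (m - 1)·14.
u_{35} = 56 + 34·14 = 532.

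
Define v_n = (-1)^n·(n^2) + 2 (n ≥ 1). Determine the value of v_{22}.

(-1)^22 = 1; n^2 at n=22 is 484; so v_{22} = 486.

486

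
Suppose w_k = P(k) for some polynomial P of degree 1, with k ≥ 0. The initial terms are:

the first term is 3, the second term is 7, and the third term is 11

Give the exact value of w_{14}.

1st diffs: 4, 4 (constant).
So w_k = 4k + 3.
Evaluating at k = 14 gives w_{14} = 59.

59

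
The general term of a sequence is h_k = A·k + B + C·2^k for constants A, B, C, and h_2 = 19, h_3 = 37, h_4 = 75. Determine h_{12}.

The three given values yield: 2A + B + 4C = 19; 3A + B + 8C = 37; 4A + B + 16C = 75.
Subtracting the first from the second: A + 4C = 18.
Subtracting the second from the third: A + 8C = 38.
Solving: C = 5, A = -2, then B = 3.
Therefore h_{12} = -24 + 3 + 5·4096 = 20459.

20459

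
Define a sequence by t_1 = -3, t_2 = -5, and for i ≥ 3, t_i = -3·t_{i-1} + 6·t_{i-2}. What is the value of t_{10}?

Compute successive terms:
t_3 = -3  t_4 = -21  t_5 = 45  t_6 = -261  t_7 = 1053  t_8 = -4725  t_9 = 20493  t_{10} = -89829.

-89829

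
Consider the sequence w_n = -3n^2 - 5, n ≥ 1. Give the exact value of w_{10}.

w_{10} = -3·10^2 - 5 = -305.

-305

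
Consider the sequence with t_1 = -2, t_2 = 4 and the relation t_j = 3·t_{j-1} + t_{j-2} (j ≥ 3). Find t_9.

13330

Step forward from the initial values:
t_3 = 10;  t_4 = 34;  t_5 = 112;  t_6 = 370;  t_7 = 1222;  t_8 = 4036;  t_9 = 13330.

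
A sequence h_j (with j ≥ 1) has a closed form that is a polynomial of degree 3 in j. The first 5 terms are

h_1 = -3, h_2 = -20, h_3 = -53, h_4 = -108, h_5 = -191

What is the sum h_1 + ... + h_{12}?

1st diffs: -17, -33, -55, -83.
2nd diffs: -16, -22, -28.
3rd diffs: -6, -6 (constant).
Newton forward-difference form: h_j = -3 + (-17)·C(j-1,1) + (-16)·C(j-1,2) + (-6)·C(j-1,3).
Continuing: …, -308, -465, -668, -923, …, h_{12} = -2060.
Summing j = 1..12 (12 terms) gives -7648.

-7648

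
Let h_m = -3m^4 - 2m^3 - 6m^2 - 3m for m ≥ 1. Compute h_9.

-21654

h_9 = -3·9^4 - 2·9^3 - 6·9^2 - 3·9 = -21654.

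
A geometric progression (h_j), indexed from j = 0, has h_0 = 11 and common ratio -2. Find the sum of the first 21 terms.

7689561

h_j = 11·(-2)^(j-0).
S = 11·((-2)^21 - 1)/(-2 - 1) = 11·(-2097152 - 1)/(-3) = 7689561.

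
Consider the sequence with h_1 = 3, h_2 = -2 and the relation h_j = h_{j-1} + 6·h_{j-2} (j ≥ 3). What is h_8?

Compute successive terms:
h_3 = 16  h_4 = 4  h_5 = 100  h_6 = 124  h_7 = 724  h_8 = 1468.
(Characteristic roots are 3 and -2.)

1468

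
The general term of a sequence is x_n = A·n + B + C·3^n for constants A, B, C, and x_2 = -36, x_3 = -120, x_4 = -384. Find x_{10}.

-295188

The three given values yield: 2A + B + 9C = -36; 3A + B + 27C = -120; 4A + B + 81C = -384.
Subtracting the first from the second: A + 18C = -84.
Subtracting the second from the third: A + 54C = -264.
Solving: C = -5, A = 6, then B = -3.
Therefore x_{10} = 60 + (-3) + (-5)·59049 = -295188.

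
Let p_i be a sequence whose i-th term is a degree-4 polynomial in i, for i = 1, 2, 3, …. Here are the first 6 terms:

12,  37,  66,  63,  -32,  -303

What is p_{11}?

1st diffs: 25, 29, -3, -95, -271.
2nd diffs: 4, -32, -92, -176.
3rd diffs: -36, -60, -84.
4th diffs: -24, -24 (constant).
So p_i = -i^4 + 4i^3 + 3i^2 + 3i + 3.
Evaluating at i = 11 gives p_{11} = -8918.

-8918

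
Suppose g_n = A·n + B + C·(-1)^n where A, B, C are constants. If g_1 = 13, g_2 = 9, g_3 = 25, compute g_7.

At n = 1, 2, 3: A + B - C = 13; 2A + B + C = 9; 3A + B - C = 25.
Subtracting the first from the second: A + 2C = -4.
Subtracting the second from the third: A - 2C = 16.
Solving: C = -5, A = 6, then B = 2.
Therefore g_7 = 42 + 2 + (-5)·(-1) = 49.

49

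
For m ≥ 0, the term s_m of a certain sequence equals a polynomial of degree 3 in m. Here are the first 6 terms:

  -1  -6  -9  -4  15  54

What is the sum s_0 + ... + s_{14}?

8560

1st diffs: -5, -3, 5, 19, 39.
2nd diffs: 2, 8, 14, 20.
3rd diffs: 6, 6, 6 (constant).
So s_m = m^3 - 2m^2 - 4m - 1.
Continuing: …, 119, 216, 351, 530, …, s_{14} = 2295.
Summing m = 0..14 (15 terms) gives 8560.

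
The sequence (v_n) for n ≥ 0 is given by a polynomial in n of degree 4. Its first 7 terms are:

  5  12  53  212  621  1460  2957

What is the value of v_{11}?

1st diffs: 7, 41, 159, 409, 839, 1497.
2nd diffs: 34, 118, 250, 430, 658.
3rd diffs: 84, 132, 180, 228.
4th diffs: 48, 48, 48 (constant).
So v_n = 2n^4 + 2n^3 - 3n^2 + 6n + 5.
Evaluating at n = 11 gives v_{11} = 31652.

31652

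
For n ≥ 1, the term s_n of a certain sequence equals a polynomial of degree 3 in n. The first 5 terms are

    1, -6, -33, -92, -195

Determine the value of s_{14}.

-5082

1st diffs: -7, -27, -59, -103.
2nd diffs: -20, -32, -44.
3rd diffs: -12, -12 (constant).
Newton forward-difference form: s_n = 1 + (-7)·C(n-1,1) + (-20)·C(n-1,2) + (-12)·C(n-1,3).
At n = 14: n-1 = 13, so s_{14} = 1 - 91 - 1560 - 3432 = -5082.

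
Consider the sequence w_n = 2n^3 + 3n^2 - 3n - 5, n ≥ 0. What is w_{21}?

19777

w_{21} = 2·21^3 + 3·21^2 - 3·21 - 5 = 19777.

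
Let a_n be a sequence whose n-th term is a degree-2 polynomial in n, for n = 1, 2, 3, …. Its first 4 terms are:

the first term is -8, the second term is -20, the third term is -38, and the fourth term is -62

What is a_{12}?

-470

1st diffs: -12, -18, -24.
2nd diffs: -6, -6 (constant).
Newton forward-difference form: a_n = -8 + (-12)·C(n-1,1) + (-6)·C(n-1,2).
At n = 12: n-1 = 11, so a_{12} = -8 - 132 - 330 = -470.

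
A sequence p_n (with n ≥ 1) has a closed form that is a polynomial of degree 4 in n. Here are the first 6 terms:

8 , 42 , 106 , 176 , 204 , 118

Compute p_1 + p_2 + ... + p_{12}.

-21948

1st diffs: 34, 64, 70, 28, -86.
2nd diffs: 30, 6, -42, -114.
3rd diffs: -24, -48, -72.
4th diffs: -24, -24 (constant).
So p_n = -n^4 + 6n^3 + 4n^2 - 5n + 4.
Continuing: …, -178, -804, -1904, -3646, …, p_{12} = -9848.
Summing n = 1..12 (12 terms) gives -21948.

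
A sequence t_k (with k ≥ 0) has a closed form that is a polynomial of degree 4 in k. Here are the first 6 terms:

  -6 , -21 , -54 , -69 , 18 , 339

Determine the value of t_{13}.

1st diffs: -15, -33, -15, 87, 321.
2nd diffs: -18, 18, 102, 234.
3rd diffs: 36, 84, 132.
4th diffs: 48, 48 (constant).
Newton forward-difference form: t_k = -6 + (-15)·C(k,1) + (-18)·C(k,2) + 36·C(k,3) + 48·C(k,4).
At k = 13: k = 13, so t_{13} = -6 - 195 - 1404 + 10296 + 34320 = 43011.

43011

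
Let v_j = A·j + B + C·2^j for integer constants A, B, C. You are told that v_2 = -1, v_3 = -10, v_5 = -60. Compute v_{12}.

The three given values yield: 2A + B + 4C = -1; 3A + B + 8C = -10; 5A + B + 32C = -60.
Subtracting the first from the second: A + 4C = -9.
Subtracting the second from the third: 2A + 24C = -50.
Solving: C = -2, A = -1, then B = 9.
Hence v_{12} = -1·12 + 9 + (-2)·4096 = -8195.

-8195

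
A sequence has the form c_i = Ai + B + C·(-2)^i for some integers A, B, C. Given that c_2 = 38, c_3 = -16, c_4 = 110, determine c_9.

-2500

Plug in i = 2, 3, 4: 2A + B + 4C = 38; 3A + B - 8C = -16; 4A + B + 16C = 110.
Subtracting the first from the second: A - 12C = -54.
Subtracting the second from the third: A + 24C = 126.
Solving: C = 5, A = 6, then B = 6.
Therefore c_9 = 54 + 6 + 5·(-512) = -2500.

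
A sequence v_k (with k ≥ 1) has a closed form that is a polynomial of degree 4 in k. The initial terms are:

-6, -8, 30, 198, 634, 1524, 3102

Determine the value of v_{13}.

1st diffs: -2, 38, 168, 436, 890, 1578.
2nd diffs: 40, 130, 268, 454, 688.
3rd diffs: 90, 138, 186, 234.
4th diffs: 48, 48, 48 (constant).
So v_k = 2k^4 - 5k^3 + 3k - 6.
Evaluating at k = 13 gives v_{13} = 46170.

46170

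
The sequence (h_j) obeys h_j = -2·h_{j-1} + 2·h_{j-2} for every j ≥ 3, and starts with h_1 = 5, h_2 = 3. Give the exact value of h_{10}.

-1616

h_3 = 4;  h_4 = -2;  h_5 = 12;  h_6 = -28;  h_7 = 80;  h_8 = -216;  h_9 = 592;  h_{10} = -1616.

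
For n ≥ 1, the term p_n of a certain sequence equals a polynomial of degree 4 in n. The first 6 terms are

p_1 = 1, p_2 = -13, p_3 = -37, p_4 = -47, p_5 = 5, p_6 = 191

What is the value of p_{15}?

1st diffs: -14, -24, -10, 52, 186.
2nd diffs: -10, 14, 62, 134.
3rd diffs: 24, 48, 72.
4th diffs: 24, 24 (constant).
Newton forward-difference form: p_n = 1 + (-14)·C(n-1,1) + (-10)·C(n-1,2) + 24·C(n-1,3) + 24·C(n-1,4).
At n = 15: n-1 = 14, so p_{15} = 1 - 196 - 910 + 8736 + 24024 = 31655.

31655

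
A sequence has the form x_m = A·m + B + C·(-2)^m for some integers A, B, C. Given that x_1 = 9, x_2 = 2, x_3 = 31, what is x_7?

291

The three given values yield: A + B - 2C = 9; 2A + B + 4C = 2; 3A + B - 8C = 31.
Subtracting the first from the second: A + 6C = -7.
Subtracting the second from the third: A - 12C = 29.
Solving: C = -2, A = 5, then B = 0.
So x_m = 5·m + 0 + (-2)·(-2)^m; at m=7 this is 291.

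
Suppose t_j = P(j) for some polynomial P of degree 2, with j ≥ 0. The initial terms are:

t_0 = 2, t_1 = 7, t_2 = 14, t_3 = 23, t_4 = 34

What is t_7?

1st diffs: 5, 7, 9, 11.
2nd diffs: 2, 2, 2 (constant).
Newton forward-difference form: t_j = 2 + 5·C(j,1) + 2·C(j,2).
At j = 7: j = 7, so t_7 = 2 + 35 + 42 = 79.

79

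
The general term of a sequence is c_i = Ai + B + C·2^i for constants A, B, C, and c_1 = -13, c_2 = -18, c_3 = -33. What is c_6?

Plug in i = 1, 2, 3: A + B + 2C = -13; 2A + B + 4C = -18; 3A + B + 8C = -33.
Subtracting the first from the second: A + 2C = -5.
Subtracting the second from the third: A + 4C = -15.
Solving: C = -5, A = 5, then B = -8.
Therefore c_6 = 30 + (-8) + (-5)·64 = -298.

-298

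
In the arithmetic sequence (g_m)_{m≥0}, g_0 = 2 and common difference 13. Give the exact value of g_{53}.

691

g_m = 2 + (m - 0)·13.
g_{53} = 2 + 53·13 = 691.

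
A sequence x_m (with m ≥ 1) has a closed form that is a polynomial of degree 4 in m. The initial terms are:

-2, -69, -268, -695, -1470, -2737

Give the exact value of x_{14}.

1st diffs: -67, -199, -427, -775, -1267.
2nd diffs: -132, -228, -348, -492.
3rd diffs: -96, -120, -144.
4th diffs: -24, -24 (constant).
Newton forward-difference form: x_m = -2 + (-67)·C(m-1,1) + (-132)·C(m-1,2) + (-96)·C(m-1,3) + (-24)·C(m-1,4).
At m = 14: m-1 = 13, so x_{14} = -2 - 871 - 10296 - 27456 - 17160 = -55785.

-55785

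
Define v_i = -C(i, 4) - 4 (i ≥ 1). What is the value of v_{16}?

-1824

C(16, 4) = 1820, so v_{16} = -1824.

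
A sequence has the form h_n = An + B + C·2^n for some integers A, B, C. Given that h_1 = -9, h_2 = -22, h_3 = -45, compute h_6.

-334

At n = 1, 2, 3: A + B + 2C = -9; 2A + B + 4C = -22; 3A + B + 8C = -45.
Subtracting the first from the second: A + 2C = -13.
Subtracting the second from the third: A + 4C = -23.
Solving: C = -5, A = -3, then B = 4.
Hence h_6 = -3·6 + 4 + (-5)·64 = -334.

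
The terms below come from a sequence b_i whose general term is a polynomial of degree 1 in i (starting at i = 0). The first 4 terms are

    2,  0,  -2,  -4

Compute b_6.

-10

1st diffs: -2, -2, -2 (constant).
So b_i = -2i + 2.
Evaluating at i = 6 gives b_6 = -10.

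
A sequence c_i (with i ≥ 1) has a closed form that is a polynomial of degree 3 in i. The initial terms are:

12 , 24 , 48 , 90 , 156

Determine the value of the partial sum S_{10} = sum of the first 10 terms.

1st diffs: 12, 24, 42, 66.
2nd diffs: 12, 18, 24.
3rd diffs: 6, 6 (constant).
Newton forward-difference form: c_i = 12 + 12·C(i-1,1) + 12·C(i-1,2) + 6·C(i-1,3).
Continuing: …, 252, 384, 558, 780, …, c_{10} = 1056.
Summing i = 1..10 (10 terms) gives 3360.

3360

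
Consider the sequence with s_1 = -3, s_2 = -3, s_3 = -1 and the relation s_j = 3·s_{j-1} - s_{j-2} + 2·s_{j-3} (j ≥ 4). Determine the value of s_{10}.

-4470

Iterate the recurrence:
s_4 = -6  s_5 = -23  s_6 = -65  s_7 = -184  s_8 = -533  s_9 = -1545  s_{10} = -4470.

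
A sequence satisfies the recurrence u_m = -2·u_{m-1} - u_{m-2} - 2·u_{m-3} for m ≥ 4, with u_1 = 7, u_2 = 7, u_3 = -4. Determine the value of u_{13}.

u_4 = -13, u_5 = 16, u_6 = -11, u_7 = 32, u_8 = -85, u_9 = 160, u_{10} = -299, u_{11} = 608, u_{12} = -1237, u_{13} = 2464.

2464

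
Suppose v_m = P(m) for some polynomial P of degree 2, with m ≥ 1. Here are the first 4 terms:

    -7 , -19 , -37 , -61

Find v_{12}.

1st diffs: -12, -18, -24.
2nd diffs: -6, -6 (constant).
Newton forward-difference form: v_m = -7 + (-12)·C(m-1,1) + (-6)·C(m-1,2).
At m = 12: m-1 = 11, so v_{12} = -7 - 132 - 330 = -469.

-469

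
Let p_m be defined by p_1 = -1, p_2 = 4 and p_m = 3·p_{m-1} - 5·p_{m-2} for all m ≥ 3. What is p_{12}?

12181

p_3 = 17, p_4 = 31, p_5 = 8, p_6 = -131, p_7 = -433, p_8 = -644, p_9 = 233, p_{10} = 3919, p_{11} = 10592, p_{12} = 12181.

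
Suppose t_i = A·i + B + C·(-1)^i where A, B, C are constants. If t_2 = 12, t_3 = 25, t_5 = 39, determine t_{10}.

Write the equations: 2A + B + C = 12; 3A + B - C = 25; 5A + B - C = 39.
Subtracting the first from the second: A - 2C = 13.
Subtracting the second from the third: 2A = 14.
Solving: C = -3, A = 7, then B = 1.
So t_i = 7·i + 1 + (-3)·(-1)^i; at i=10 this is 68.

68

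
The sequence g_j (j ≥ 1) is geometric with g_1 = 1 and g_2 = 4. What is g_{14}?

67108864

Common ratio r = 4.
g_j = 1·4^(j-1).
g_{14} = 1·4^13 = 67108864.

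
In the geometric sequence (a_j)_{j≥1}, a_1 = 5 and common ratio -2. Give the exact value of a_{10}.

-2560

a_j = 5·(-2)^(j-1).
a_{10} = 5·(-2)^9 = -2560.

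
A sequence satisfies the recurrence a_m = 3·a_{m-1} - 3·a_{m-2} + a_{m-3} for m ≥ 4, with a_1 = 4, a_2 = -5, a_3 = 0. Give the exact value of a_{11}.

544

Compute successive terms:
a_4 = 19  a_5 = 52  a_6 = 99  a_7 = 160  a_8 = 235  a_9 = 324  a_{10} = 427  a_{11} = 544.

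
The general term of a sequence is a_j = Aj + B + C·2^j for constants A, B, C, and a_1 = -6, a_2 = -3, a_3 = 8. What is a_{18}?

1048477

At j = 1, 2, 3: A + B + 2C = -6; 2A + B + 4C = -3; 3A + B + 8C = 8.
Subtracting the first from the second: A + 2C = 3.
Subtracting the second from the third: A + 4C = 11.
Solving: C = 4, A = -5, then B = -9.
So a_j = -5·j + (-9) + 4·2^j; at j=18 this is 1048477.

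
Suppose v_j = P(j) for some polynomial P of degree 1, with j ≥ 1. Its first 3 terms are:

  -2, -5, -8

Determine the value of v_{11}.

-32

1st diffs: -3, -3 (constant).
So v_j = -3j + 1.
Evaluating at j = 11 gives v_{11} = -32.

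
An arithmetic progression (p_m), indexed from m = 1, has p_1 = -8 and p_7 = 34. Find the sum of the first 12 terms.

366

Common difference d = (34 - (-8)) / (7 - 1) = 7.
p_m = -8 + (m - 1)·7.
p_{12} = 69; S = 12·(-8 + 69)/2 = 366.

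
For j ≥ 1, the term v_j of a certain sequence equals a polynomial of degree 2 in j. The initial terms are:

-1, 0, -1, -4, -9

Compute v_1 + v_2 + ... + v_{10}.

-205

1st diffs: 1, -1, -3, -5.
2nd diffs: -2, -2, -2 (constant).
So v_j = -j^2 + 4j - 4.
Continuing: …, -16, -25, -36, -49, …, v_{10} = -64.
Summing j = 1..10 (10 terms) gives -205.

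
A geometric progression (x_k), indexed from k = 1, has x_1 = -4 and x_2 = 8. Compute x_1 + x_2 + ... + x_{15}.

-43692

Common ratio r = -2.
x_k = (-4)·(-2)^(k-1).
S = (-4)·((-2)^15 - 1)/(-2 - 1) = (-4)·(-32768 - 1)/(-3) = -43692.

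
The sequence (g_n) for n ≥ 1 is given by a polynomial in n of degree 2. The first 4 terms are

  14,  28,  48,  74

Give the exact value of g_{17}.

958

1st diffs: 14, 20, 26.
2nd diffs: 6, 6 (constant).
Newton forward-difference form: g_n = 14 + 14·C(n-1,1) + 6·C(n-1,2).
At n = 17: n-1 = 16, so g_{17} = 14 + 224 + 720 = 958.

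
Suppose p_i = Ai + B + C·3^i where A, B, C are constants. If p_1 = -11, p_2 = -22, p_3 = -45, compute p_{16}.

-43046804

At i = 1, 2, 3: A + B + 3C = -11; 2A + B + 9C = -22; 3A + B + 27C = -45.
Subtracting the first from the second: A + 6C = -11.
Subtracting the second from the third: A + 18C = -23.
Solving: C = -1, A = -5, then B = -3.
Therefore p_{16} = -80 + (-3) + (-1)·43046721 = -43046804.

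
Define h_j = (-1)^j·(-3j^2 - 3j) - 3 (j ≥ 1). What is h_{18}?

(-1)^18 = 1; -3j^2 - 3j at j=18 is -1026; so h_{18} = -1029.

-1029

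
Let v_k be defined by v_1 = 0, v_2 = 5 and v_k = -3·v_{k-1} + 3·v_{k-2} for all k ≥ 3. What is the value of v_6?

855

v_3 = -15;  v_4 = 60;  v_5 = -225;  v_6 = 855.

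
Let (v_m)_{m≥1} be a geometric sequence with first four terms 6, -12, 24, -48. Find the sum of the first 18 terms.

-524286

Common ratio r = -2.
v_m = 6·(-2)^(m-1).
S = 6·((-2)^18 - 1)/(-2 - 1) = 6·(262144 - 1)/(-3) = -524286.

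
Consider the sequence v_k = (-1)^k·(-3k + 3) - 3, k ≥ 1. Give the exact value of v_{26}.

(-1)^26 = 1; -3k + 3 at k=26 is -75; so v_{26} = -78.

-78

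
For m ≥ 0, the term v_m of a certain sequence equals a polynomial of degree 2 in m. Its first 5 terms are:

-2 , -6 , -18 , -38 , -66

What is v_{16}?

1st diffs: -4, -12, -20, -28.
2nd diffs: -8, -8, -8 (constant).
Newton forward-difference form: v_m = -2 + (-4)·C(m,1) + (-8)·C(m,2).
At m = 16: m = 16, so v_{16} = -2 - 64 - 960 = -1026.

-1026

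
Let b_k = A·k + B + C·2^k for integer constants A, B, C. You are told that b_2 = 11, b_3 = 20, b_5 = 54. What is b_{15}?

32840

The three given values yield: 2A + B + 4C = 11; 3A + B + 8C = 20; 5A + B + 32C = 54.
Subtracting the first from the second: A + 4C = 9.
Subtracting the second from the third: 2A + 24C = 34.
Solving: C = 1, A = 5, then B = -3.
So b_k = 5·k + (-3) + 1·2^k; at k=15 this is 32840.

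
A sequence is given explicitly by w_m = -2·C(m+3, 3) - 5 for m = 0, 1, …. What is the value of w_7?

C(10, 3) = 120, so w_7 = -245.

-245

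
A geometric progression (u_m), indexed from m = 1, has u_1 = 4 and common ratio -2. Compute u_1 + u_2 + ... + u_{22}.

-5592404

u_m = 4·(-2)^(m-1).
S = 4·((-2)^22 - 1)/(-2 - 1) = 4·(4194304 - 1)/(-3) = -5592404.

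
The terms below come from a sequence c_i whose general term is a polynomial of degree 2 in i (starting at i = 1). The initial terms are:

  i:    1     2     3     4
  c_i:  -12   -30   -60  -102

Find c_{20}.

-2406

1st diffs: -18, -30, -42.
2nd diffs: -12, -12 (constant).
Newton forward-difference form: c_i = -12 + (-18)·C(i-1,1) + (-12)·C(i-1,2).
At i = 20: i-1 = 19, so c_{20} = -12 - 342 - 2052 = -2406.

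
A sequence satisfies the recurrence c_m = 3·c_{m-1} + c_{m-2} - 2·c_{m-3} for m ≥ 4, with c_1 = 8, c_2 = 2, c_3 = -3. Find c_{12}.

-224861

Iterate the recurrence:
c_4 = -23  c_5 = -76  c_6 = -245  c_7 = -765  c_8 = -2388  c_9 = -7439  c_{10} = -23175  c_{11} = -72188  c_{12} = -224861.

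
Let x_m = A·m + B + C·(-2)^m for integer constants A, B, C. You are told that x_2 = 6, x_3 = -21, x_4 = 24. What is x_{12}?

8160

At m = 2, 3, 4: 2A + B + 4C = 6; 3A + B - 8C = -21; 4A + B + 16C = 24.
Subtracting the first from the second: A - 12C = -27.
Subtracting the second from the third: A + 24C = 45.
Solving: C = 2, A = -3, then B = 4.
So x_m = -3·m + 4 + 2·(-2)^m; at m=12 this is 8160.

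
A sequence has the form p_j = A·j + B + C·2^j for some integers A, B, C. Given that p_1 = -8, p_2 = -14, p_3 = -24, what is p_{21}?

-4194348

At j = 1, 2, 3: A + B + 2C = -8; 2A + B + 4C = -14; 3A + B + 8C = -24.
Subtracting the first from the second: A + 2C = -6.
Subtracting the second from the third: A + 4C = -10.
Solving: C = -2, A = -2, then B = -2.
Hence p_{21} = -2·21 + (-2) + (-2)·2097152 = -4194348.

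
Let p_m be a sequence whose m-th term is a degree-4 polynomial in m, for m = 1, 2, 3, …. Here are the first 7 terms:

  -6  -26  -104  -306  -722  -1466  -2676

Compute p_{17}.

1st diffs: -20, -78, -202, -416, -744, -1210.
2nd diffs: -58, -124, -214, -328, -466.
3rd diffs: -66, -90, -114, -138.
4th diffs: -24, -24, -24 (constant).
Newton forward-difference form: p_m = -6 + (-20)·C(m-1,1) + (-58)·C(m-1,2) + (-66)·C(m-1,3) + (-24)·C(m-1,4).
At m = 17: m-1 = 16, so p_{17} = -6 - 320 - 6960 - 36960 - 43680 = -87926.

-87926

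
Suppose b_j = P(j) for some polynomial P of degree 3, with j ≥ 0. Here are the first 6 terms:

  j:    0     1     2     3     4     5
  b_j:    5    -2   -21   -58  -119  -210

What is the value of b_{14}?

1st diffs: -7, -19, -37, -61, -91.
2nd diffs: -12, -18, -24, -30.
3rd diffs: -6, -6, -6 (constant).
So b_j = -j^3 - 3j^2 - 3j + 5.
Evaluating at j = 14 gives b_{14} = -3369.

-3369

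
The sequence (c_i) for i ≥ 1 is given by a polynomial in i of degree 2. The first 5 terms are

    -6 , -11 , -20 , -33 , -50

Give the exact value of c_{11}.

-236

1st diffs: -5, -9, -13, -17.
2nd diffs: -4, -4, -4 (constant).
Newton forward-difference form: c_i = -6 + (-5)·C(i-1,1) + (-4)·C(i-1,2).
At i = 11: i-1 = 10, so c_{11} = -6 - 50 - 180 = -236.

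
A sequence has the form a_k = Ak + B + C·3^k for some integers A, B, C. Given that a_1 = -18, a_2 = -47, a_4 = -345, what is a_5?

At k = 1, 2, 4: A + B + 3C = -18; 2A + B + 9C = -47; 4A + B + 81C = -345.
Subtracting the first from the second: A + 6C = -29.
Subtracting the second from the third: 2A + 72C = -298.
Solving: C = -4, A = -5, then B = -1.
Therefore a_5 = -25 + (-1) + (-4)·243 = -998.

-998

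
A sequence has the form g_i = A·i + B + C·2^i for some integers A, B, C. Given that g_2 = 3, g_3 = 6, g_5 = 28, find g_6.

59

Plug in i = 2, 3, 5: 2A + B + 4C = 3; 3A + B + 8C = 6; 5A + B + 32C = 28.
Subtracting the first from the second: A + 4C = 3.
Subtracting the second from the third: 2A + 24C = 22.
Solving: C = 1, A = -1, then B = 1.
Therefore g_6 = -6 + 1 + 1·64 = 59.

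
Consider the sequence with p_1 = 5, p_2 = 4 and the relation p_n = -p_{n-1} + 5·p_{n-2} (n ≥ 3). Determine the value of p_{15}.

1898781

Applying the relation repeatedly:
p_3 = 21; p_4 = -1; p_5 = 106; …; p_{12} = -84291; p_{13} = 246221; p_{14} = -667676; p_{15} = 1898781.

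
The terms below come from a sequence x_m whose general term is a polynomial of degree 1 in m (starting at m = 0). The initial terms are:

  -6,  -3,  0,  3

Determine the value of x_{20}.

54

1st diffs: 3, 3, 3 (constant).
So x_m = 3m - 6.
Evaluating at m = 20 gives x_{20} = 54.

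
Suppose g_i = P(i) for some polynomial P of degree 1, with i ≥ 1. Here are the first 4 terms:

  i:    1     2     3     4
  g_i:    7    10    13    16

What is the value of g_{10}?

1st diffs: 3, 3, 3 (constant).
So g_i = 3i + 4.
Evaluating at i = 10 gives g_{10} = 34.

34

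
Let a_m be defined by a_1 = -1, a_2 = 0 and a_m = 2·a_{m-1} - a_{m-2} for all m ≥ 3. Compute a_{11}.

9

Compute successive terms:
a_3 = 1; a_4 = 2; a_5 = 3; a_6 = 4; a_7 = 5; a_8 = 6; a_9 = 7; a_{10} = 8; a_{11} = 9.
(Characteristic roots are 1 and 1.)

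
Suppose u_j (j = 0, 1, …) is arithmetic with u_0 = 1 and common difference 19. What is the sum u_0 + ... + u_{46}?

20586

u_j = 1 + (j - 0)·19.
u_{46} = 875; S = 47·(1 + 875)/2 = 20586.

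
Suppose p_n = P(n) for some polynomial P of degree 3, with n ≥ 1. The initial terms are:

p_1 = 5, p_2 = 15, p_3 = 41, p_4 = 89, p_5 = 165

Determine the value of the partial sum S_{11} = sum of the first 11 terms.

1st diffs: 10, 26, 48, 76.
2nd diffs: 16, 22, 28.
3rd diffs: 6, 6 (constant).
Newton forward-difference form: p_n = 5 + 10·C(n-1,1) + 16·C(n-1,2) + 6·C(n-1,3).
Continuing: …, 275, 425, 621, 869, …, p_{11} = 1545.
Summing n = 1..11 (11 terms) gives 5225.

5225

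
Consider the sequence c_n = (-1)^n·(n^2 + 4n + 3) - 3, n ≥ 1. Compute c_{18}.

396

(-1)^18 = 1; n^2 + 4n + 3 at n=18 is 399; so c_{18} = 396.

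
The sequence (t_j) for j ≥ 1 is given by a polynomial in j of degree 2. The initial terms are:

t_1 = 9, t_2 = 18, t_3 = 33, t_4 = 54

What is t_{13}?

513

1st diffs: 9, 15, 21.
2nd diffs: 6, 6 (constant).
So t_j = 3j^2 + 6.
Evaluating at j = 13 gives t_{13} = 513.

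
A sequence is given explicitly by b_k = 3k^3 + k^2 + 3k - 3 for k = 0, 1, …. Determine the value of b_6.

b_6 = 3·6^3 + 1·6^2 + 3·6 - 3 = 699.

699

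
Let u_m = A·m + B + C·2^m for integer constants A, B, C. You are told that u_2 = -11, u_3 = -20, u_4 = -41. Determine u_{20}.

-3145673

Write the equations: 2A + B + 4C = -11; 3A + B + 8C = -20; 4A + B + 16C = -41.
Subtracting the first from the second: A + 4C = -9.
Subtracting the second from the third: A + 8C = -21.
Solving: C = -3, A = 3, then B = -5.
So u_m = 3·m + (-5) + (-3)·2^m; at m=20 this is -3145673.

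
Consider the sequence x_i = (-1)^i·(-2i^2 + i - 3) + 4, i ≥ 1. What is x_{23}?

(-1)^23 = -1; -2i^2 + i - 3 at i=23 is -1038; so x_{23} = 1042.

1042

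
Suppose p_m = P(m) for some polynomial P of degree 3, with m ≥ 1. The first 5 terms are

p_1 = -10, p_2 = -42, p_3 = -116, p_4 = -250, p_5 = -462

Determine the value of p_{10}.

-3322

1st diffs: -32, -74, -134, -212.
2nd diffs: -42, -60, -78.
3rd diffs: -18, -18 (constant).
So p_m = -3m^3 - 3m^2 - 2m - 2.
Evaluating at m = 10 gives p_{10} = -3322.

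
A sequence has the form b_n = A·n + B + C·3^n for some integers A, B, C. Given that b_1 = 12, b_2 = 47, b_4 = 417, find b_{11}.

885782

At n = 1, 2, 4: A + B + 3C = 12; 2A + B + 9C = 47; 4A + B + 81C = 417.
Subtracting the first from the second: A + 6C = 35.
Subtracting the second from the third: 2A + 72C = 370.
Solving: C = 5, A = 5, then B = -8.
Therefore b_{11} = 55 + (-8) + 5·177147 = 885782.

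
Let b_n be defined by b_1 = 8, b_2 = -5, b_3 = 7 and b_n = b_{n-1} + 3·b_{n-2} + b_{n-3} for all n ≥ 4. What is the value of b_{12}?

Step forward from the initial values:
b_4 = 0;  b_5 = 16;  b_6 = 23;  b_7 = 71;  b_8 = 156;  b_9 = 392;  b_{10} = 931;  b_{11} = 2263;  b_{12} = 5448.

5448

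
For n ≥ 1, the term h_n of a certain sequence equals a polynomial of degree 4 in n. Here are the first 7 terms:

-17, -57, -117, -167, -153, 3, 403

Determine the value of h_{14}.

1st diffs: -40, -60, -50, 14, 156, 400.
2nd diffs: -20, 10, 64, 142, 244.
3rd diffs: 30, 54, 78, 102.
4th diffs: 24, 24, 24 (constant).
Newton forward-difference form: h_n = -17 + (-40)·C(n-1,1) + (-20)·C(n-1,2) + 30·C(n-1,3) + 24·C(n-1,4).
At n = 14: n-1 = 13, so h_{14} = -17 - 520 - 1560 + 8580 + 17160 = 23643.

23643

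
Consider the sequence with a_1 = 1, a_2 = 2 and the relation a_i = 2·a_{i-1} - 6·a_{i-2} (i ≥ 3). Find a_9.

-1136

Applying the relation repeatedly:
a_3 = -2  a_4 = -16  a_5 = -20  a_6 = 56  a_7 = 232  a_8 = 128  a_9 = -1136.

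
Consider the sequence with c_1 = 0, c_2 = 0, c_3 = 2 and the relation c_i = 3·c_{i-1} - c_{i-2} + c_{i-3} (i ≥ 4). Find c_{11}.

7178

c_4 = 6; c_5 = 16; c_6 = 44; c_7 = 122; c_8 = 338; c_9 = 936; c_{10} = 2592; c_{11} = 7178.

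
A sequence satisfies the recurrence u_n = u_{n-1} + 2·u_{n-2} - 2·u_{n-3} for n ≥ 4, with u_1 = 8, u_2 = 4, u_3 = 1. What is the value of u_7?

Iterate the recurrence:
u_4 = -7  u_5 = -13  u_6 = -29  u_7 = -41.

-41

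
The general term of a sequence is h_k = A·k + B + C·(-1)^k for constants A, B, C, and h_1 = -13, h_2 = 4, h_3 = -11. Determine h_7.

-7

The three given values yield: A + B - C = -13; 2A + B + C = 4; 3A + B - C = -11.
Subtracting the first from the second: A + 2C = 17.
Subtracting the second from the third: A - 2C = -15.
Solving: C = 8, A = 1, then B = -6.
Hence h_7 = 1·7 + (-6) + 8·(-1) = -7.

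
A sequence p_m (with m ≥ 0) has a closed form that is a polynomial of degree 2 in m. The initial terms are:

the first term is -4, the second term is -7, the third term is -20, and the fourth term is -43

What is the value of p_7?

-235

1st diffs: -3, -13, -23.
2nd diffs: -10, -10 (constant).
So p_m = -5m^2 + 2m - 4.
Evaluating at m = 7 gives p_7 = -235.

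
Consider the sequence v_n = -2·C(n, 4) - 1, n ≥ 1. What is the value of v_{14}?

-2003

C(14, 4) = 1001, so v_{14} = -2003.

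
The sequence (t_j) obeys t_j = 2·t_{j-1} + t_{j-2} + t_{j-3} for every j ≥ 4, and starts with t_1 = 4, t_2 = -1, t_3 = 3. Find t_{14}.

Step forward from the initial values:
t_4 = 9; t_5 = 20; t_6 = 52; …; t_{11} = 5585; t_{12} = 14224; t_{13} = 36226; t_{14} = 92261.

92261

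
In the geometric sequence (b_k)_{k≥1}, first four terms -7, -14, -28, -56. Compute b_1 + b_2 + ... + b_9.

Common ratio r = 2.
b_k = (-7)·2^(k-1).
S = (-7)·(2^9 - 1)/(2 - 1) = (-7)·(512 - 1)/(1) = -3577.

-3577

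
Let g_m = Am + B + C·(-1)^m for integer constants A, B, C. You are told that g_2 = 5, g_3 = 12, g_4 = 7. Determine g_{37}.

46

The three given values yield: 2A + B + C = 5; 3A + B - C = 12; 4A + B + C = 7.
Subtracting the first from the second: A - 2C = 7.
Subtracting the second from the third: A + 2C = -5.
Solving: C = -3, A = 1, then B = 6.
Hence g_{37} = 1·37 + 6 + (-3)·(-1) = 46.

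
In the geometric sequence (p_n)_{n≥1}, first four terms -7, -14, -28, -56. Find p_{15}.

Common ratio r = 2.
p_n = (-7)·2^(n-1).
p_{15} = (-7)·2^14 = -114688.

-114688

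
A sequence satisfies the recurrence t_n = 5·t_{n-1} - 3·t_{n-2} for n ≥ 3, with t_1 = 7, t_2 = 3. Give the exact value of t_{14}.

-90375573

Applying the relation repeatedly:
t_3 = -6;  t_4 = -39;  t_5 = -177;  …;  t_{11} = -1134501;  t_{12} = -4881504;  t_{13} = -21004017;  t_{14} = -90375573.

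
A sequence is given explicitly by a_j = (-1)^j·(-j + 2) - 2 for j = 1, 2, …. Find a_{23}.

(-1)^23 = -1; -j + 2 at j=23 is -21; so a_{23} = 19.

19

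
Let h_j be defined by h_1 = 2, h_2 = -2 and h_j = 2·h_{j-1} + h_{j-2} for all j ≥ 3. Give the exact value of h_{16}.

Compute successive terms:
h_3 = -2, h_4 = -6, h_5 = -14, …, h_{13} = -16238, h_{14} = -39202, h_{15} = -94642, h_{16} = -228486.

-228486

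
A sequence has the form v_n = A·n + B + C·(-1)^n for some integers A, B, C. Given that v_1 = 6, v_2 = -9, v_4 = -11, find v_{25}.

At n = 1, 2, 4: A + B - C = 6; 2A + B + C = -9; 4A + B + C = -11.
Subtracting the first from the second: A + 2C = -15.
Subtracting the second from the third: 2A = -2.
Solving: C = -7, A = -1, then B = 0.
So v_n = -1·n + 0 + (-7)·(-1)^n; at n=25 this is -18.

-18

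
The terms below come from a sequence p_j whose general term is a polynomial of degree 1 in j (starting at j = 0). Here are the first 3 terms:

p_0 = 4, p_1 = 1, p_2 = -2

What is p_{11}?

-29

1st diffs: -3, -3 (constant).
So p_j = -3j + 4.
Evaluating at j = 11 gives p_{11} = -29.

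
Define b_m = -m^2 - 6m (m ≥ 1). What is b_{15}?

-315

b_{15} = -1·15^2 - 6·15 = -315.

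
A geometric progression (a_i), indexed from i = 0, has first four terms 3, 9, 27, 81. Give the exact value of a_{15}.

43046721

Common ratio r = 3.
a_i = 3·3^(i-0).
a_{15} = 3·3^15 = 43046721.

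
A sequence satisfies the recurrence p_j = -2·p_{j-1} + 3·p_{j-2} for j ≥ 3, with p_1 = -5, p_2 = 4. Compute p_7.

Iterate the recurrence:
p_3 = -23; p_4 = 58; p_5 = -185; p_6 = 544; p_7 = -1643.
(Characteristic roots are 1 and -3.)

-1643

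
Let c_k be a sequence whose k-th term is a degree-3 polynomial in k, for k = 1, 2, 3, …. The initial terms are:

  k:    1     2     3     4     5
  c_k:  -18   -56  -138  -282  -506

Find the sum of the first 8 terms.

-4932

1st diffs: -38, -82, -144, -224.
2nd diffs: -44, -62, -80.
3rd diffs: -18, -18 (constant).
So c_k = -3k^3 - 4k^2 - 5k - 6.
Continuing: -828, -1266, -1838.
Summing k = 1..8 (8 terms) gives -4932.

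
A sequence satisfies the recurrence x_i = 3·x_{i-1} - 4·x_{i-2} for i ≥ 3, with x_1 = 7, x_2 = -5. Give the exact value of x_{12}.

Applying the relation repeatedly:
x_3 = -43;  x_4 = -109;  x_5 = -155;  x_6 = -29;  x_7 = 533;  x_8 = 1715;  x_9 = 3013;  x_{10} = 2179;  x_{11} = -5515;  x_{12} = -25261.

-25261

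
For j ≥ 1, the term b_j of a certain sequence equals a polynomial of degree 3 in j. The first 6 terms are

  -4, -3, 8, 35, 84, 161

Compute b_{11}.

1st diffs: 1, 11, 27, 49, 77.
2nd diffs: 10, 16, 22, 28.
3rd diffs: 6, 6, 6 (constant).
So b_j = j^3 - j^2 - 3j - 1.
Evaluating at j = 11 gives b_{11} = 1176.

1176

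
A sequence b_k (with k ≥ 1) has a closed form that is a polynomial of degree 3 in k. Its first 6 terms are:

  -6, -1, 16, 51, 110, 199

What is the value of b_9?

1st diffs: 5, 17, 35, 59, 89.
2nd diffs: 12, 18, 24, 30.
3rd diffs: 6, 6, 6 (constant).
Newton forward-difference form: b_k = -6 + 5·C(k-1,1) + 12·C(k-1,2) + 6·C(k-1,3).
At k = 9: k-1 = 8, so b_9 = -6 + 40 + 336 + 336 = 706.

706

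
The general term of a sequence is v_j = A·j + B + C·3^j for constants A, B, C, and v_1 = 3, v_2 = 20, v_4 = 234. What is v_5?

At j = 1, 2, 4: A + B + 3C = 3; 2A + B + 9C = 20; 4A + B + 81C = 234.
Subtracting the first from the second: A + 6C = 17.
Subtracting the second from the third: 2A + 72C = 214.
Solving: C = 3, A = -1, then B = -5.
Hence v_5 = -1·5 + (-5) + 3·243 = 719.

719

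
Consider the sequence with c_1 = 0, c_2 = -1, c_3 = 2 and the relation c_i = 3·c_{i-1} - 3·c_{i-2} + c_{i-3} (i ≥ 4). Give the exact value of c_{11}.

Iterate the recurrence:
c_4 = 9, c_5 = 20, c_6 = 35, c_7 = 54, c_8 = 77, c_9 = 104, c_{10} = 135, c_{11} = 170.

170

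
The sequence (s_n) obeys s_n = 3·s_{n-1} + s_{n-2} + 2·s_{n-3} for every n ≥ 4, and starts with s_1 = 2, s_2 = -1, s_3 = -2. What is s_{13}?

-268093

Applying the relation repeatedly:
s_4 = -3; s_5 = -13; s_6 = -46; s_7 = -157; s_8 = -543; s_9 = -1878; s_{10} = -6491; s_{11} = -22437; s_{12} = -77558; s_{13} = -268093.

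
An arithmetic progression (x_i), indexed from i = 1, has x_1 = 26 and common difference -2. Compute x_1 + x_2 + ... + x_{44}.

x_i = 26 + (i - 1)·(-2).
x_{44} = -60; S = 44·(26 + (-60))/2 = -748.

-748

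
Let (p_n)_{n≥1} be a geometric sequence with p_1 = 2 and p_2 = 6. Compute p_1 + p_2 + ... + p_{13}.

1594322

Common ratio r = 3.
p_n = 2·3^(n-1).
S = 2·(3^13 - 1)/(3 - 1) = 2·(1594323 - 1)/(2) = 1594322.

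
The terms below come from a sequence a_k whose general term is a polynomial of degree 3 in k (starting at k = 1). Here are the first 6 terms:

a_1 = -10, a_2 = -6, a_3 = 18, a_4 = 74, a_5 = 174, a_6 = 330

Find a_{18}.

1st diffs: 4, 24, 56, 100, 156.
2nd diffs: 20, 32, 44, 56.
3rd diffs: 12, 12, 12 (constant).
Newton forward-difference form: a_k = -10 + 4·C(k-1,1) + 20·C(k-1,2) + 12·C(k-1,3).
At k = 18: k-1 = 17, so a_{18} = -10 + 68 + 2720 + 8160 = 10938.

10938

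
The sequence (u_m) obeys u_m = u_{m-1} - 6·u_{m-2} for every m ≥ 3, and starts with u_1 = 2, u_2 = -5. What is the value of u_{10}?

Iterate the recurrence:
u_3 = -17;  u_4 = 13;  u_5 = 115;  u_6 = 37;  u_7 = -653;  u_8 = -875;  u_9 = 3043;  u_{10} = 8293.

8293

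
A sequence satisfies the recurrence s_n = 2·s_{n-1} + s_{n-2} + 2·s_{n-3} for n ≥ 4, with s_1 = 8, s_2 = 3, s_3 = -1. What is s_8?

Compute successive terms:
s_4 = 17  s_5 = 39  s_6 = 93  s_7 = 259  s_8 = 689.

689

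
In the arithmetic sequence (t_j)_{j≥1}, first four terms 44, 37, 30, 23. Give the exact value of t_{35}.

-194

Common difference d = -7.
t_j = 44 + (j - 1)·(-7).
t_{35} = 44 + 34·(-7) = -194.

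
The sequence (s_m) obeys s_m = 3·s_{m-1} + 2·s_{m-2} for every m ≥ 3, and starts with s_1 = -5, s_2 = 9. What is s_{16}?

282627141

Iterate the recurrence:
s_3 = 17;  s_4 = 69;  s_5 = 241;  …;  s_{13} = 6255985;  s_{14} = 22281021;  s_{15} = 79355033;  s_{16} = 282627141.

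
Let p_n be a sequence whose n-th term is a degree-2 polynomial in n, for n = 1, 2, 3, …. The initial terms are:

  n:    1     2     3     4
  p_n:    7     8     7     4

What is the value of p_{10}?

-56

1st diffs: 1, -1, -3.
2nd diffs: -2, -2 (constant).
Newton forward-difference form: p_n = 7 + 1·C(n-1,1) + (-2)·C(n-1,2).
At n = 10: n-1 = 9, so p_{10} = 7 + 9 - 72 = -56.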